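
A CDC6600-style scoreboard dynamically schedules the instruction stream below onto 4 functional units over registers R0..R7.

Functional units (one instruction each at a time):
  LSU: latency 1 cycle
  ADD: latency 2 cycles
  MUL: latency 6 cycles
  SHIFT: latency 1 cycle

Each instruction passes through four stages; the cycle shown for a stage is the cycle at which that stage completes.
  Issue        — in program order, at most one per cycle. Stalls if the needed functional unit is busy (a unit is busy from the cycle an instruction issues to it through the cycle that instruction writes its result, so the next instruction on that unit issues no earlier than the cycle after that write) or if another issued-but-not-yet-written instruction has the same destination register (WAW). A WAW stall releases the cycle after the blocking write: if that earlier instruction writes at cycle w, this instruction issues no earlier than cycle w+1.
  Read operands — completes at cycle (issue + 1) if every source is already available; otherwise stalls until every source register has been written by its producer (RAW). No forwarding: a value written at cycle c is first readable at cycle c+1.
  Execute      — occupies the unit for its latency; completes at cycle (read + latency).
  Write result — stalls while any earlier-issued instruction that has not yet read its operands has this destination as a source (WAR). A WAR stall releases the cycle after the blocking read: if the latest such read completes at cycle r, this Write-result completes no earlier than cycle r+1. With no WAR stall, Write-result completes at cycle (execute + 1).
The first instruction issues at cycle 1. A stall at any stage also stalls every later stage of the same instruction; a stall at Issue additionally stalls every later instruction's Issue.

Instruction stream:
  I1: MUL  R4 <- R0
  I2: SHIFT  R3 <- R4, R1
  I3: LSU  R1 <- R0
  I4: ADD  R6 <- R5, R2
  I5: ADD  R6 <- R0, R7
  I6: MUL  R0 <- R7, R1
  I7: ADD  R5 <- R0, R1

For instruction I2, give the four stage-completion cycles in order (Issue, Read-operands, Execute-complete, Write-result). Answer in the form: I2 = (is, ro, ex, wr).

[1] issue I1 (MUL)
[2] I1 read-ops · issue I2 (SHIFT)
[3] issue I3 (LSU)
[4] I3 read-ops · issue I4 (ADD)
[5] I3 finished on LSU · I4 read-ops
[7] I4 finished on ADD
[8] I1 finished on MUL · I4→R6
[9] I1→R4 · issue I5 (ADD)
[10] I2 read-ops · I5 read-ops · issue I6 (MUL)
[11] I2 finished on SHIFT · I3→R1
[12] I2→R3 · I5 finished on ADD · I6 read-ops
[13] I5→R6
[14] issue I7 (ADD)
[18] I6 finished on MUL
[19] I6→R0
[20] I7 read-ops
[22] I7 finished on ADD
[23] I7→R5

I2 = (2, 10, 11, 12)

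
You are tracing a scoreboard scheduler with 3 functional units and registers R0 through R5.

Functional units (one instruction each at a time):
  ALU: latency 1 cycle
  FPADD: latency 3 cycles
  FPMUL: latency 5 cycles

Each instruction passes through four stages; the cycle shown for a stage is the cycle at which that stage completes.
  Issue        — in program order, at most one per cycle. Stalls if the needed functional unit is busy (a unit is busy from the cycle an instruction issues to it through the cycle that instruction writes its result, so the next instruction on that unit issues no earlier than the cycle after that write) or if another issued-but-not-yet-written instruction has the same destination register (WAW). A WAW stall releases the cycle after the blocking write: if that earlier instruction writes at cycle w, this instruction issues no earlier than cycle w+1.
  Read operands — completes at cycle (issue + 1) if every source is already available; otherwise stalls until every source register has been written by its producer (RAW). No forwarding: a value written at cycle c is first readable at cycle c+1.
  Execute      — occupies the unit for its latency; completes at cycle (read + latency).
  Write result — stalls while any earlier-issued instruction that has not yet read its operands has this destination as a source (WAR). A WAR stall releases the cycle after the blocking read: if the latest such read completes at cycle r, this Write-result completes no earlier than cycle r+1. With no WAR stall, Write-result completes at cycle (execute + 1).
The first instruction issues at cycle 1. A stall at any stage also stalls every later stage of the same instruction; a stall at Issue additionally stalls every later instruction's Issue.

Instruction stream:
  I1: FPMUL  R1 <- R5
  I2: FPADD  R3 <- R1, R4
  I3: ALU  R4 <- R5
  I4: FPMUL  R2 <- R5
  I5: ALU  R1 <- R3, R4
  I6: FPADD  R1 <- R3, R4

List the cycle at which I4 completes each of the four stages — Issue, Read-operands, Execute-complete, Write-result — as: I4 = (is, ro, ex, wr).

I4 = (9, 10, 15, 16)

cycle 1: I1 dispatched to FPMUL
cycle 2: I1 operands ready; I2 dispatched to FPADD
cycle 3: I3 dispatched to ALU
cycle 4: I3 operands ready
cycle 5: I3 complete
cycle 7: I1 complete
cycle 8: R1←I1
cycle 9: I2 operands ready; I4 dispatched to FPMUL
cycle 10: R4←I3; I4 operands ready
cycle 11: I5 dispatched to ALU
cycle 12: I2 complete
cycle 13: R3←I2
cycle 14: I5 operands ready
cycle 15: I4 complete; I5 complete
cycle 16: R2←I4; R1←I5
cycle 17: I6 dispatched to FPADD
cycle 18: I6 operands ready
cycle 21: I6 complete
cycle 22: R1←I6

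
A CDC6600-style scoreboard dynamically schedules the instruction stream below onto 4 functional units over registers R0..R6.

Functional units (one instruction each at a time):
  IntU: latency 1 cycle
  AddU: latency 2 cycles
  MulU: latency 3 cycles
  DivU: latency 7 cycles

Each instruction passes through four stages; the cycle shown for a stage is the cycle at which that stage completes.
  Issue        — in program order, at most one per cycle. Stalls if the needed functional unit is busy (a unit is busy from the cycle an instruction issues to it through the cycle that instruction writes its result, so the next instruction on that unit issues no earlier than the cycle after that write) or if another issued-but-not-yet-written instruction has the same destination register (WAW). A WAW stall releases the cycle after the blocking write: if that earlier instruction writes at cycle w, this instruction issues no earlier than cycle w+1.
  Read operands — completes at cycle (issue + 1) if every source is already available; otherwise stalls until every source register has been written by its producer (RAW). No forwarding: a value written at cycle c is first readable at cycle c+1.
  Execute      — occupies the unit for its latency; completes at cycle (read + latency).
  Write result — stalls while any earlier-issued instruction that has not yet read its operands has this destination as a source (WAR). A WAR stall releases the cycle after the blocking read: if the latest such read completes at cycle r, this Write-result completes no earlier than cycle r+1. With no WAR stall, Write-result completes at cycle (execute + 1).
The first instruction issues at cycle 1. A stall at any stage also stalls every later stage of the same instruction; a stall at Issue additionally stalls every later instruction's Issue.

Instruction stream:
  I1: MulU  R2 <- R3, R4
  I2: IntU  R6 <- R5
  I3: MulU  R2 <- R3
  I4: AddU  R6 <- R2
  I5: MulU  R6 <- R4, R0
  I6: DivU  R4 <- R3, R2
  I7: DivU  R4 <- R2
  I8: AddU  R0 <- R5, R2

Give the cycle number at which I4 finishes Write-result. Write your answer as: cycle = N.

c1: I1→MulU
c2: I1 RO · I2→IntU
c3: I2 RO
c4: I2 EX
c5: I1 EX · I2 WR R6
c6: I1 WR R2
c7: I3→MulU
c8: I3 RO · I4→AddU
c11: I3 EX
c12: I3 WR R2
c13: I4 RO
c15: I4 EX
c16: I4 WR R6
c17: I5→MulU
c18: I5 RO · I6→DivU
c19: I6 RO
c21: I5 EX
c22: I5 WR R6
c26: I6 EX
c27: I6 WR R4
c28: I7→DivU
c29: I7 RO · I8→AddU
c30: I8 RO
c32: I8 EX
c33: I8 WR R0
c36: I7 EX
c37: I7 WR R4

cycle = 16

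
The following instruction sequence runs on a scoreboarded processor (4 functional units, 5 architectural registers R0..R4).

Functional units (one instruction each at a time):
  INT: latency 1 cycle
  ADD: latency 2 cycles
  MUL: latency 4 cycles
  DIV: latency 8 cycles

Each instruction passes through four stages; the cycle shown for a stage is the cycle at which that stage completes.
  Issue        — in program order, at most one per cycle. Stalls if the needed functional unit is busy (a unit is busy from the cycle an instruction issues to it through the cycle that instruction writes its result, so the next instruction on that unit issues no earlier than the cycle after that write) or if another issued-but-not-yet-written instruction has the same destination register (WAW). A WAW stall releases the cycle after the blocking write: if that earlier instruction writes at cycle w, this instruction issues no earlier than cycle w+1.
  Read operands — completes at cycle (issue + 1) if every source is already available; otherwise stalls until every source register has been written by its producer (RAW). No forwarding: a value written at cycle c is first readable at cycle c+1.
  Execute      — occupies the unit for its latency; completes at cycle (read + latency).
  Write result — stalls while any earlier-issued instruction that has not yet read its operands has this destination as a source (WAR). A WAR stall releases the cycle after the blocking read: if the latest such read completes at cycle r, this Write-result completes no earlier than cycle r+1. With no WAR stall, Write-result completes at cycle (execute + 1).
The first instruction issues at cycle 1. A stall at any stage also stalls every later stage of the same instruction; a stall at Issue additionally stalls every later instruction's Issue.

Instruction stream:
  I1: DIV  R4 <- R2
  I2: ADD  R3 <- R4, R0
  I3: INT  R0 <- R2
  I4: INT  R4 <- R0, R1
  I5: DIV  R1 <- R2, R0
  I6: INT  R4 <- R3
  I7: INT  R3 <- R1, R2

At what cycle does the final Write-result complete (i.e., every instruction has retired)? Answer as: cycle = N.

I1: IS=1 RO=2 EX=10 WR=11
I2: IS=2 RO=12 EX=14 WR=15  [RAW R4: wait I1 write@11]
I3: IS=3 RO=4 EX=5 WR=13  [WAR R0: wait I2 read@12]
I4: IS=14 RO=15 EX=16 WR=17  [struct: INT busy until I3 writes@13]
I5: IS=15 RO=16 EX=24 WR=25
I6: IS=18 RO=19 EX=20 WR=21  [struct: INT busy until I4 writes@17]
I7: IS=22 RO=26 EX=27 WR=28  [struct: INT busy until I6 writes@21; RAW R1: wait I5 write@25]

cycle = 28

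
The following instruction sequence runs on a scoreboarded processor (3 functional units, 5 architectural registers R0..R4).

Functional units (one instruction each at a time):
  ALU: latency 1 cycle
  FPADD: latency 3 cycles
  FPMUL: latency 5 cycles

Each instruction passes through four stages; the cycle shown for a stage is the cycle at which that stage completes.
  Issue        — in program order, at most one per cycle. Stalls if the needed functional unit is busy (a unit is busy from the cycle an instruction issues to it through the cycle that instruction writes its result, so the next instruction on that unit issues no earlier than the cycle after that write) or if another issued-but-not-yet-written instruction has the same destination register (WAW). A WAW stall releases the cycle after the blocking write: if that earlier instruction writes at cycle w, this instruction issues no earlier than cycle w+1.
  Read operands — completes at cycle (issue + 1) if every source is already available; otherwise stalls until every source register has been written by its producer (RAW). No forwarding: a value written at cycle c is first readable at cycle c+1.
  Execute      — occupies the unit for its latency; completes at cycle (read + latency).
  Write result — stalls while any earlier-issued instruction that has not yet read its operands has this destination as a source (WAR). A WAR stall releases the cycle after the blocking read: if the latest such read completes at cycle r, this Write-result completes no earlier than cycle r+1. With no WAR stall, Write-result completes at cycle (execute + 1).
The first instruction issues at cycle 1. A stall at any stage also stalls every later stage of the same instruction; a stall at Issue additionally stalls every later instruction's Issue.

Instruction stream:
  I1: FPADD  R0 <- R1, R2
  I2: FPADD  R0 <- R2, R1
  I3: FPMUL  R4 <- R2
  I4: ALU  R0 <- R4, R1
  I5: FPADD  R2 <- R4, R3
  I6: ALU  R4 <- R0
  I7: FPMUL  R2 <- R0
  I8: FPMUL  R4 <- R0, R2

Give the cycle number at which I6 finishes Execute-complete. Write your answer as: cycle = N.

[I1] 1/2/5/6
[I2] 7/8/11/12  (struct: FPADD busy until I1 writes@6)
[I3] 8/9/14/15
[I4] 13/16/17/18  (WAW R0: wait I2 write@12; RAW R4: wait I3 write@15)
[I5] 14/16/19/20  (RAW R4: wait I3 write@15)
[I6] 19/20/21/22  (struct: ALU busy until I4 writes@18)
[I7] 21/22/27/28  (WAW R2: wait I5 write@20)
[I8] 29/30/35/36  (struct: FPMUL busy until I7 writes@28)

cycle = 21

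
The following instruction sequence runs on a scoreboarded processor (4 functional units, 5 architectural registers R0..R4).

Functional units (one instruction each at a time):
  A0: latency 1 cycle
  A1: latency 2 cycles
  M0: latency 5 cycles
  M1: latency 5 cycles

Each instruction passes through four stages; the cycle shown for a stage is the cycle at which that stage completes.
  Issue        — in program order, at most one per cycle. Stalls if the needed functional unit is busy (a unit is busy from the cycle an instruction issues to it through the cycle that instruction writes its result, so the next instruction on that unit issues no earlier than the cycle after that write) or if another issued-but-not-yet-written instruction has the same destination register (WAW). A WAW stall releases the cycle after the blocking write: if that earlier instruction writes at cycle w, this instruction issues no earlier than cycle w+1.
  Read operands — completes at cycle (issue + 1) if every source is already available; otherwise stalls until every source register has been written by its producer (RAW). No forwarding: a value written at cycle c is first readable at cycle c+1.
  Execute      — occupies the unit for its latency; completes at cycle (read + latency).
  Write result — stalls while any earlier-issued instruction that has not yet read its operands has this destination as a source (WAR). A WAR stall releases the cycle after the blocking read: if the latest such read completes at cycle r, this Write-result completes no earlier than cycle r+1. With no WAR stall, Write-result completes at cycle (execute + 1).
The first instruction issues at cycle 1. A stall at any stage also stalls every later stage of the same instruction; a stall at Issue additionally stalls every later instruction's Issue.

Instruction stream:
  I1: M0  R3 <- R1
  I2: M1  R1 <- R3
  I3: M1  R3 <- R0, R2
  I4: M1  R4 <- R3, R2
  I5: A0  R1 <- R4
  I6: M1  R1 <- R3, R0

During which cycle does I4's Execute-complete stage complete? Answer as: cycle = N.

cycle = 30

[1] I1→M0
[2] I1 RO; I2→M1
[7] I1 EX
[8] I1 WR R3
[9] I2 RO
[14] I2 EX
[15] I2 WR R1
[16] I3→M1
[17] I3 RO
[22] I3 EX
[23] I3 WR R3
[24] I4→M1
[25] I4 RO; I5→A0
[30] I4 EX
[31] I4 WR R4
[32] I5 RO
[33] I5 EX
[34] I5 WR R1
[35] I6→M1
[36] I6 RO
[41] I6 EX
[42] I6 WR R1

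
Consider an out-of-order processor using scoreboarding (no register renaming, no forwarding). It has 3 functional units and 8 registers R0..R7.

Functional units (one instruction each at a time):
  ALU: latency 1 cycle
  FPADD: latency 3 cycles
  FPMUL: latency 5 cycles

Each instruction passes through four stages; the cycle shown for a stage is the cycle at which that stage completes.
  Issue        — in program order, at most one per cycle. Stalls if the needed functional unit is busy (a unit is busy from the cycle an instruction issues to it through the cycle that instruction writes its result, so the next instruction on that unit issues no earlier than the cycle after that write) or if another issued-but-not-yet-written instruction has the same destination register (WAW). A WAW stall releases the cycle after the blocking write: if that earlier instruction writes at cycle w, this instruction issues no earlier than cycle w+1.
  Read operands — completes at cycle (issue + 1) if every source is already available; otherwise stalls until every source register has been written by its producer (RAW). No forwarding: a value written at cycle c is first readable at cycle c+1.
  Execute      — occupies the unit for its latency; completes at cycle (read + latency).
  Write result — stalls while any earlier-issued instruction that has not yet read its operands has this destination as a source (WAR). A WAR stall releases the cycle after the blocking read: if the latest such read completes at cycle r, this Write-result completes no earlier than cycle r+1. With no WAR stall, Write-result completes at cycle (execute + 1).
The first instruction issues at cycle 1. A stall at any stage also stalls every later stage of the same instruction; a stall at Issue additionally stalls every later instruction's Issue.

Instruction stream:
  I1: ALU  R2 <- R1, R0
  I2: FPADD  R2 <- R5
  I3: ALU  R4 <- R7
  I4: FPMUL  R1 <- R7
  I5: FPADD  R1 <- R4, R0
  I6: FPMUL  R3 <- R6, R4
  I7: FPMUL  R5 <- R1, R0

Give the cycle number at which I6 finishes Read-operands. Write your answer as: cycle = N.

[1] I1 issues→ALU
[2] I1 reads
[3] I1 exec-done
[4] I1 writes R2
[5] I2 issues→FPADD
[6] I2 reads · I3 issues→ALU
[7] I3 reads · I4 issues→FPMUL
[8] I3 exec-done · I4 reads
[9] I2 exec-done · I3 writes R4
[10] I2 writes R2
[13] I4 exec-done
[14] I4 writes R1
[15] I5 issues→FPADD
[16] I5 reads · I6 issues→FPMUL
[17] I6 reads
[19] I5 exec-done
[20] I5 writes R1
[22] I6 exec-done
[23] I6 writes R3
[24] I7 issues→FPMUL
[25] I7 reads
[30] I7 exec-done
[31] I7 writes R5

cycle = 17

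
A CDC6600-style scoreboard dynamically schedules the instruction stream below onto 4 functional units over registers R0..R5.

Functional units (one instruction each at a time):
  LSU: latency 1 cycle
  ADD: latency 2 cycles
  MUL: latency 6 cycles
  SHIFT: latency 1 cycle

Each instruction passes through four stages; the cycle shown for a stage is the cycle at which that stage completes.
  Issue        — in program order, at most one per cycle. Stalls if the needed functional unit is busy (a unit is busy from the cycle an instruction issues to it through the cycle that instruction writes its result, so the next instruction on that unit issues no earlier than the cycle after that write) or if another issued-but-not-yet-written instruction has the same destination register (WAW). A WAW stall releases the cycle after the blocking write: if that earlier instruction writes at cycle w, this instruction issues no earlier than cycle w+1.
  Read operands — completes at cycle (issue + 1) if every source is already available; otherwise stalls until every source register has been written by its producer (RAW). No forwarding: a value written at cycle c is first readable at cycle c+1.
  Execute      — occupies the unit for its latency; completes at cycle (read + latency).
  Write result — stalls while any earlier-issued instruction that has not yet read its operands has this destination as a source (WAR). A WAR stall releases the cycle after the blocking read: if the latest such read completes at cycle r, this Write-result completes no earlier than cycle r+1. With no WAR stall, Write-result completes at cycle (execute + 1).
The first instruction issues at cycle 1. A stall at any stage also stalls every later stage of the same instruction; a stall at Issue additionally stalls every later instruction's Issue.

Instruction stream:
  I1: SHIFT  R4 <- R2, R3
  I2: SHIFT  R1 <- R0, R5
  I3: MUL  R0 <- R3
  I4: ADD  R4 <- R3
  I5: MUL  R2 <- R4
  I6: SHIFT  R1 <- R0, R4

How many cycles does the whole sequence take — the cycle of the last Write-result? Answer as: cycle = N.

[1] I1 issues→SHIFT
[2] I1 reads
[3] I1 exec-done
[4] I1 writes R4
[5] I2 issues→SHIFT
[6] I2 reads; I3 issues→MUL
[7] I2 exec-done; I3 reads; I4 issues→ADD
[8] I2 writes R1; I4 reads
[10] I4 exec-done
[11] I4 writes R4
[13] I3 exec-done
[14] I3 writes R0
[15] I5 issues→MUL
[16] I5 reads; I6 issues→SHIFT
[17] I6 reads
[18] I6 exec-done
[19] I6 writes R1
[22] I5 exec-done
[23] I5 writes R2

cycle = 23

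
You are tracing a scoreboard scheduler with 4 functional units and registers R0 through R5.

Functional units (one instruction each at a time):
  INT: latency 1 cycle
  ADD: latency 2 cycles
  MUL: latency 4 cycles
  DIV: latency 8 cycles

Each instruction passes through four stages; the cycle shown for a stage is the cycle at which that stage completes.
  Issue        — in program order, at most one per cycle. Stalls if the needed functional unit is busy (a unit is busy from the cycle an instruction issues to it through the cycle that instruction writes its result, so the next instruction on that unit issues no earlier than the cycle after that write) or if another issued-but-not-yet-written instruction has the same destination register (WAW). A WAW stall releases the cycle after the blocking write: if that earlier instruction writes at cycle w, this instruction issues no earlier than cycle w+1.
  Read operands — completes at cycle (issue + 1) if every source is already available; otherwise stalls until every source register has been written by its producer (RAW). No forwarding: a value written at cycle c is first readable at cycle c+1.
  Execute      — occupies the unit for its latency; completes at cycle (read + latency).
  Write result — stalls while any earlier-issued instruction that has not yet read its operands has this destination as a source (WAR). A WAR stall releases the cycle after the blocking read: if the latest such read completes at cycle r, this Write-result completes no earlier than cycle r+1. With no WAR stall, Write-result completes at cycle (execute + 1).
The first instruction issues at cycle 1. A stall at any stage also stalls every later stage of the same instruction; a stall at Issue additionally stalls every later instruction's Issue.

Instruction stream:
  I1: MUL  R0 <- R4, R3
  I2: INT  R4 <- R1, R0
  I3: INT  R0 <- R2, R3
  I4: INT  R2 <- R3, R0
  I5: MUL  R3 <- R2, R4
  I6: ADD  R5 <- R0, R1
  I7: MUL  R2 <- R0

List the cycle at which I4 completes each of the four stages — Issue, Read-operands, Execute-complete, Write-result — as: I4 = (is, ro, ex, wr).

I4 = (15, 16, 17, 18)

cycle 1: I1→MUL
cycle 2: I1 RO | I2→INT
cycle 6: I1 EX
cycle 7: I1 WR R0
cycle 8: I2 RO
cycle 9: I2 EX
cycle 10: I2 WR R4
cycle 11: I3→INT
cycle 12: I3 RO
cycle 13: I3 EX
cycle 14: I3 WR R0
cycle 15: I4→INT
cycle 16: I4 RO | I5→MUL
cycle 17: I4 EX | I6→ADD
cycle 18: I4 WR R2 | I6 RO
cycle 19: I5 RO
cycle 20: I6 EX
cycle 21: I6 WR R5
cycle 23: I5 EX
cycle 24: I5 WR R3
cycle 25: I7→MUL
cycle 26: I7 RO
cycle 30: I7 EX
cycle 31: I7 WR R2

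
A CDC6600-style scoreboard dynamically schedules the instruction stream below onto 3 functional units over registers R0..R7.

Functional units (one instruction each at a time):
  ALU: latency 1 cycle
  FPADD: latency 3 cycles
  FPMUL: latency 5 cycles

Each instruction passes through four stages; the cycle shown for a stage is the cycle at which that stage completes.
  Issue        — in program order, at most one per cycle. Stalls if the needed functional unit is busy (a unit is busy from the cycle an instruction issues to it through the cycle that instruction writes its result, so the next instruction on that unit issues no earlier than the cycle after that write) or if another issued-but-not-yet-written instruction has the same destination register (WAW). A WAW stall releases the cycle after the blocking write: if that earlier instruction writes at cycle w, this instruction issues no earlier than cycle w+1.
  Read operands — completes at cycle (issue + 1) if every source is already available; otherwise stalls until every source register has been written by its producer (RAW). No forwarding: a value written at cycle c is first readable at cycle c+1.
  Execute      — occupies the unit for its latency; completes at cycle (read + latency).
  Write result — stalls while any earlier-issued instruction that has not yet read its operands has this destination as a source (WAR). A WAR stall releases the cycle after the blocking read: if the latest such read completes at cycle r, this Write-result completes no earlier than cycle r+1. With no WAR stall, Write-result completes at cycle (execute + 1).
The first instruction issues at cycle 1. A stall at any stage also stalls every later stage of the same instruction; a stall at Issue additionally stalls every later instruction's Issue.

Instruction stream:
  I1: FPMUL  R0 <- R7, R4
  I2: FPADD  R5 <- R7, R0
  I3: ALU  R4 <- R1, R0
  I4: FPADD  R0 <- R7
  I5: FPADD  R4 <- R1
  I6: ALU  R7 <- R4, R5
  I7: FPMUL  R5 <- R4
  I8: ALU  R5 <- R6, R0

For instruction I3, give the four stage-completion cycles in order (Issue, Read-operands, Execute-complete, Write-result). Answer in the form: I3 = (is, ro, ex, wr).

I3 = (3, 9, 10, 11)

[I1] 1/2/7/8
[I2] 2/9/12/13  (RAW R0: wait I1 write@8)
[I3] 3/9/10/11  (RAW R0: wait I1 write@8)
[I4] 14/15/18/19  (struct: FPADD busy until I2 writes@13)
[I5] 20/21/24/25  (struct: FPADD busy until I4 writes@19)
[I6] 21/26/27/28  (RAW R4: wait I5 write@25)
[I7] 22/26/31/32  (RAW R4: wait I5 write@25)
[I8] 33/34/35/36  (WAW R5: wait I7 write@32)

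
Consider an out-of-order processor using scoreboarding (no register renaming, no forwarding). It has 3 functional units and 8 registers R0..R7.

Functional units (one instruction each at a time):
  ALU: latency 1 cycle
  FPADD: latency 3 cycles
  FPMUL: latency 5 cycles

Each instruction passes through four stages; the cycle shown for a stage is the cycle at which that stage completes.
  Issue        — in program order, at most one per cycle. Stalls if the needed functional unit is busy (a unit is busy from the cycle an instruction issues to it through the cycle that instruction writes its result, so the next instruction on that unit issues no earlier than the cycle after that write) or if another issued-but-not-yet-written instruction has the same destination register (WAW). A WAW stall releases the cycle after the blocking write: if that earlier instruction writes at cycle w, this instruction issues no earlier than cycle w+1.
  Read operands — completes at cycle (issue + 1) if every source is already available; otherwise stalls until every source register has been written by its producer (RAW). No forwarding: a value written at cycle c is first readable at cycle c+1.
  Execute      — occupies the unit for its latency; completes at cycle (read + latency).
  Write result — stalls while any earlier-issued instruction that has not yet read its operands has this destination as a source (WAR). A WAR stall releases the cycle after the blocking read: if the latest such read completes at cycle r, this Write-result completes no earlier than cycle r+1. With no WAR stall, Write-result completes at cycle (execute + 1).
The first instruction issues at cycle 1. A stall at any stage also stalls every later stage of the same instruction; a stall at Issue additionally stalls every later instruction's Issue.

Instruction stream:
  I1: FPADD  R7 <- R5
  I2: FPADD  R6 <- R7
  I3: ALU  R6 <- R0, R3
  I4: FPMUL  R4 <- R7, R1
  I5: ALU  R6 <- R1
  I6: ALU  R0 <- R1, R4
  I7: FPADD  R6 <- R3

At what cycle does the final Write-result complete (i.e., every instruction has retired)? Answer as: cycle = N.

I1: IS=1 RO=2 EX=5 WR=6
I2: IS=7 RO=8 EX=11 WR=12  [struct: FPADD busy until I1 writes@6]
I3: IS=13 RO=14 EX=15 WR=16  [WAW R6: wait I2 write@12]
I4: IS=14 RO=15 EX=20 WR=21
I5: IS=17 RO=18 EX=19 WR=20  [struct: ALU busy until I3 writes@16]
I6: IS=21 RO=22 EX=23 WR=24  [struct: ALU busy until I5 writes@20]
I7: IS=22 RO=23 EX=26 WR=27

cycle = 27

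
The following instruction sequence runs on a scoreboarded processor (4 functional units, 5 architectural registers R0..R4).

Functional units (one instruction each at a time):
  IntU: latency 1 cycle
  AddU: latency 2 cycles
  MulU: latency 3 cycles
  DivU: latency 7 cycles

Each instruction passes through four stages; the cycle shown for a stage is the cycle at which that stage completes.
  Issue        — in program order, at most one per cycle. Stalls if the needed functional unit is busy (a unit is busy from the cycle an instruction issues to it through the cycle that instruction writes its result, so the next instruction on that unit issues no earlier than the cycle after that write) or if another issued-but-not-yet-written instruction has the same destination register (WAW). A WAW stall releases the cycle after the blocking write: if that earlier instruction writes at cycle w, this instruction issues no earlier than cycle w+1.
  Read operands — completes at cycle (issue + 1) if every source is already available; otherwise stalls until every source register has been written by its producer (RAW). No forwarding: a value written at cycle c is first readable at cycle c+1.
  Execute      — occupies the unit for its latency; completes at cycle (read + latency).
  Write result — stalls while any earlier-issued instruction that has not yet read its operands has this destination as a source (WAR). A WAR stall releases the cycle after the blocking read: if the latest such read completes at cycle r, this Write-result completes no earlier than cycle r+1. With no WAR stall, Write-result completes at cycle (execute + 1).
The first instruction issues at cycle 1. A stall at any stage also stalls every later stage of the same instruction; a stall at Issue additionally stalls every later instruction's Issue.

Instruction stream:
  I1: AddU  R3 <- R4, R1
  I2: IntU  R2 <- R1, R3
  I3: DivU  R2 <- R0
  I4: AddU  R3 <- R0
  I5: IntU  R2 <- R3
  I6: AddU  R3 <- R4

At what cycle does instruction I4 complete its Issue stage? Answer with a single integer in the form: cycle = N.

  I1 | 1 | 2 | 4 | 5
  I2 | 2 | 6 | 7 | 8   RAW R3: wait I1 write@5
  I3 | 9 | 10 | 17 | 18   WAW R2: wait I2 write@8
  I4 | 10 | 11 | 13 | 14
  I5 | 19 | 20 | 21 | 22   WAW R2: wait I3 write@18
  I6 | 20 | 21 | 23 | 24

cycle = 10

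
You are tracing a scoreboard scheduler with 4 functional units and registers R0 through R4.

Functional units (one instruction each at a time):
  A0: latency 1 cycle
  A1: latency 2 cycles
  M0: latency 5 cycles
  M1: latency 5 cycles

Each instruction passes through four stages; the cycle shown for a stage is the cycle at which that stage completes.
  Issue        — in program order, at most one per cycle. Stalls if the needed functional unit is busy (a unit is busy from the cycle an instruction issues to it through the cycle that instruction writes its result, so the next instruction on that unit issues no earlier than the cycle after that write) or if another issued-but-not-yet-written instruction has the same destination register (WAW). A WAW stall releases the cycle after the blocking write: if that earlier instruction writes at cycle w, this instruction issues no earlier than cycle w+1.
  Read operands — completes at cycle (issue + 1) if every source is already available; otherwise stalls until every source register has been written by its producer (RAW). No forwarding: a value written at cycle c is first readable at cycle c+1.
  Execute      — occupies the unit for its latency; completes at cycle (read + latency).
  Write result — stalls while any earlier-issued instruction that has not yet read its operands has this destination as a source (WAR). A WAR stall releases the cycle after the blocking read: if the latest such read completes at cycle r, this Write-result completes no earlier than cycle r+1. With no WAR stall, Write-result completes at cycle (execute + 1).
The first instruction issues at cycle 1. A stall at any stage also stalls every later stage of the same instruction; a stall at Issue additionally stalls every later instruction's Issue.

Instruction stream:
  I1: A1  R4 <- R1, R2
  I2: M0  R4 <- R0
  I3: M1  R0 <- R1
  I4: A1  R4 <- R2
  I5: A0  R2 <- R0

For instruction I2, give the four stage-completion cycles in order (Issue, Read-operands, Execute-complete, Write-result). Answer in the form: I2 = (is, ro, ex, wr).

t=1  I1 issues→A1
t=2  I1 reads
t=4  I1 exec-done
t=5  I1 writes R4
t=6  I2 issues→M0
t=7  I2 reads; I3 issues→M1
t=8  I3 reads
t=12  I2 exec-done
t=13  I2 writes R4; I3 exec-done
t=14  I3 writes R0; I4 issues→A1
t=15  I4 reads; I5 issues→A0
t=16  I5 reads
t=17  I4 exec-done; I5 exec-done
t=18  I4 writes R4; I5 writes R2

I2 = (6, 7, 12, 13)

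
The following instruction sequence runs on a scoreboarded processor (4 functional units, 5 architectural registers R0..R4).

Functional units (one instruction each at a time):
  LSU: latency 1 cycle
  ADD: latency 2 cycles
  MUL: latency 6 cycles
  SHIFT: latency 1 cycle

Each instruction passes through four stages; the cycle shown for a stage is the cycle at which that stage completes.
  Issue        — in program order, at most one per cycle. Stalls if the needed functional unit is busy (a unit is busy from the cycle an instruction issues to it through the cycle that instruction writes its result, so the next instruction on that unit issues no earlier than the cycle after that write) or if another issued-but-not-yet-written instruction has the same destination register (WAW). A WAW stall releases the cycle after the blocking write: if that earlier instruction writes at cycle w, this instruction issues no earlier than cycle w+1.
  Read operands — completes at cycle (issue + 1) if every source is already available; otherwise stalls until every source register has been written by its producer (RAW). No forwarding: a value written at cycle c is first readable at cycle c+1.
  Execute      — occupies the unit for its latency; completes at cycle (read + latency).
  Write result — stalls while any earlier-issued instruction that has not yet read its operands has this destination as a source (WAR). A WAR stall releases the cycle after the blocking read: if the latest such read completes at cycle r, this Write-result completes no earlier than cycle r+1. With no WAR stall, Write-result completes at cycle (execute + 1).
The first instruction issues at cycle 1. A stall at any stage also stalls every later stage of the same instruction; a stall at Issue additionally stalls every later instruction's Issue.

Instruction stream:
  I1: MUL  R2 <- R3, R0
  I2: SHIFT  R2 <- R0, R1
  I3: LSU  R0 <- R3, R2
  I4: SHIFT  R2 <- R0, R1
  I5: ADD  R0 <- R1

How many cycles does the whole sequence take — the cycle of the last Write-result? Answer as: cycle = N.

cycle = 21

c1: I1 dispatched to MUL
c2: I1 operands ready
c8: I1 complete
c9: R2←I1
c10: I2 dispatched to SHIFT
c11: I2 operands ready; I3 dispatched to LSU
c12: I2 complete
c13: R2←I2
c14: I3 operands ready; I4 dispatched to SHIFT
c15: I3 complete
c16: R0←I3
c17: I4 operands ready; I5 dispatched to ADD
c18: I4 complete; I5 operands ready
c19: R2←I4
c20: I5 complete
c21: R0←I5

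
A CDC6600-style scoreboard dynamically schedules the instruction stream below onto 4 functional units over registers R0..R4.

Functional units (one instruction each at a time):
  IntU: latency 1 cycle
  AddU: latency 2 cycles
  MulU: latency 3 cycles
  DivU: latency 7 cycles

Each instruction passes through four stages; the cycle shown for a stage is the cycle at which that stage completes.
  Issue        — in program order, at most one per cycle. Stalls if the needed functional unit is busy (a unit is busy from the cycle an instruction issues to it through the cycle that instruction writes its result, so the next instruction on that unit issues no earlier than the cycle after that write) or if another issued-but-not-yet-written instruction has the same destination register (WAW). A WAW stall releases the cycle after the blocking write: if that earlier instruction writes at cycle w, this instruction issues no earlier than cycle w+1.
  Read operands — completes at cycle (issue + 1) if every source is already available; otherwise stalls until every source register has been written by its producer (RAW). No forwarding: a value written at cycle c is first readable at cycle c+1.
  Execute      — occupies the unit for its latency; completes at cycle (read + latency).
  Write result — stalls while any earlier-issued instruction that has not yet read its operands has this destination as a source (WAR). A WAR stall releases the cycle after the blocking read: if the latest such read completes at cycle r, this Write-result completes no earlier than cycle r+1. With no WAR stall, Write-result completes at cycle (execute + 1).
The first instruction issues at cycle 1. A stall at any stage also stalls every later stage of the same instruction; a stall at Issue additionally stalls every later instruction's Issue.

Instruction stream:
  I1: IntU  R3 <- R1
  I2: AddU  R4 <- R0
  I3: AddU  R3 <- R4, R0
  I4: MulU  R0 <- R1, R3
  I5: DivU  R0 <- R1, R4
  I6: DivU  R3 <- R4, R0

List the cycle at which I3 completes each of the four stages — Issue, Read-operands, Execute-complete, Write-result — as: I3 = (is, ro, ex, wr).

I1 -> (1, 2, 3, 4)
I2 -> (2, 3, 5, 6)
I3 -> (7, 8, 10, 11)  // struct: AddU busy until I2 writes@6
I4 -> (8, 12, 15, 16)  // RAW R3: wait I3 write@11
I5 -> (17, 18, 25, 26)  // WAW R0: wait I4 write@16
I6 -> (27, 28, 35, 36)  // struct: DivU busy until I5 writes@26

I3 = (7, 8, 10, 11)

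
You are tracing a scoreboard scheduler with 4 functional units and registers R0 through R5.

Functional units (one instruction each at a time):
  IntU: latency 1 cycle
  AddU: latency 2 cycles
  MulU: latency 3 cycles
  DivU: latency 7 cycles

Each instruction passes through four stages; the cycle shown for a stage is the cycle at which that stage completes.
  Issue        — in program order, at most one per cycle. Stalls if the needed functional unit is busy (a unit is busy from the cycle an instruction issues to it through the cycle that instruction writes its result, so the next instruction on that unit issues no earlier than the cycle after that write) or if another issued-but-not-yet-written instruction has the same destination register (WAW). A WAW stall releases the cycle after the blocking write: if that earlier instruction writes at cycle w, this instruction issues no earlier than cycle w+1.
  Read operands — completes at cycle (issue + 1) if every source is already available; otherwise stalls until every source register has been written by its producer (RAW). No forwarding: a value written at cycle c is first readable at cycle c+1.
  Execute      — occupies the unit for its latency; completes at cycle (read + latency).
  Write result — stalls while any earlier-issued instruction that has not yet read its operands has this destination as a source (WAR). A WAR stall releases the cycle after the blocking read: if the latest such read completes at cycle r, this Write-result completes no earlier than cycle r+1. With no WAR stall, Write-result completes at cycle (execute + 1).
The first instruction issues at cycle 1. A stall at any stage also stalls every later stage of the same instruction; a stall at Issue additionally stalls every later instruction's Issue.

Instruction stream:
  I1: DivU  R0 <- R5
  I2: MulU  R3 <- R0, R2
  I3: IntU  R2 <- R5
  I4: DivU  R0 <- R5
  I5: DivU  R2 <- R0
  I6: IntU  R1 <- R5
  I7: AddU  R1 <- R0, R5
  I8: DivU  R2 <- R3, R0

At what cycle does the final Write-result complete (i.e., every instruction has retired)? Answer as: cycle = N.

[I1] 1/2/9/10
[I2] 2/11/14/15  (RAW R0: wait I1 write@10)
[I3] 3/4/5/12  (WAR R2: wait I2 read@11)
[I4] 11/12/19/20  (struct: DivU busy until I1 writes@10)
[I5] 21/22/29/30  (struct: DivU busy until I4 writes@20)
[I6] 22/23/24/25
[I7] 26/27/29/30  (WAW R1: wait I6 write@25)
[I8] 31/32/39/40  (struct: DivU busy until I5 writes@30)

cycle = 40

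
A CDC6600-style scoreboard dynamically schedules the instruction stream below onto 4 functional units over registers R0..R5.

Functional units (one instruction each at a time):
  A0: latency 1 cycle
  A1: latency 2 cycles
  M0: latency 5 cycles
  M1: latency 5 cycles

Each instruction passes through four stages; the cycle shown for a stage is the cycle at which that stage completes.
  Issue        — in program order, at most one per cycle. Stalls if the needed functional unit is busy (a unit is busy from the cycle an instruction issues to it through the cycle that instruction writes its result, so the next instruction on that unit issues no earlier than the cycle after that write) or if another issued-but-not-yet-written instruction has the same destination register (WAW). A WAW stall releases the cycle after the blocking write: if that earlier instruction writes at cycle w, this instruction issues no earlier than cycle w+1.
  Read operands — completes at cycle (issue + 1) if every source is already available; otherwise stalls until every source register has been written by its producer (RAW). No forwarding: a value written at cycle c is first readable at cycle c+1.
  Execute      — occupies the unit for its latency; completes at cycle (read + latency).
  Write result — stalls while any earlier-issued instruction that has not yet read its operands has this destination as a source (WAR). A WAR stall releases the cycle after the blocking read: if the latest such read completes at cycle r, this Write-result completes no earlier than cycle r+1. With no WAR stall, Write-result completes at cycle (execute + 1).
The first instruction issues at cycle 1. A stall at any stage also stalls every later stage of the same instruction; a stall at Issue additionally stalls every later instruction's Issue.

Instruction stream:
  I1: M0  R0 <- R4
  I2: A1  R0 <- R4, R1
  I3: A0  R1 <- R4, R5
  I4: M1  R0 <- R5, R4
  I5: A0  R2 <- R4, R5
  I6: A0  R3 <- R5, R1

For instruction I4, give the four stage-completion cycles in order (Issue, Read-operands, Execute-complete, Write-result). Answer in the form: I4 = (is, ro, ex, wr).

I1 -> (1, 2, 7, 8)
I2 -> (9, 10, 12, 13)  // WAW R0: wait I1 write@8
I3 -> (10, 11, 12, 13)
I4 -> (14, 15, 20, 21)  // WAW R0: wait I2 write@13
I5 -> (15, 16, 17, 18)
I6 -> (19, 20, 21, 22)  // struct: A0 busy until I5 writes@18

I4 = (14, 15, 20, 21)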